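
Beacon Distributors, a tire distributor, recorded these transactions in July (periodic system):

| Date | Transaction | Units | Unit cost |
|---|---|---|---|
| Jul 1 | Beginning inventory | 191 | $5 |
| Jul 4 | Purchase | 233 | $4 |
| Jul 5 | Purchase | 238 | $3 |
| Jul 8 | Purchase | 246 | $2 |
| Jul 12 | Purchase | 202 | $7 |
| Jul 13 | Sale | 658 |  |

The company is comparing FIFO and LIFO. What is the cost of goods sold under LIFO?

FIFO COGS: 191 @ $5 + 233 @ $4 + 234 @ $3 = $2,589
LIFO COGS: 202 @ $7 + 246 @ $2 + 210 @ $3 = $2,536

COGS = $2,536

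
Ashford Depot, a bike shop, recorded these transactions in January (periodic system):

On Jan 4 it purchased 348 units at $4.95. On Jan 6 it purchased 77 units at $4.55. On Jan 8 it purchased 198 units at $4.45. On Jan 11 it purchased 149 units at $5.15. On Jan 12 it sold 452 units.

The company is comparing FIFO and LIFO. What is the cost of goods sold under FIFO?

FIFO COGS: 348 @ $4.95 + 77 @ $4.55 + 27 @ $4.45 = $2,193.10
LIFO COGS: 149 @ $5.15 + 198 @ $4.45 + 77 @ $4.55 + 28 @ $4.95 = $2,137.40

COGS = $2,193.10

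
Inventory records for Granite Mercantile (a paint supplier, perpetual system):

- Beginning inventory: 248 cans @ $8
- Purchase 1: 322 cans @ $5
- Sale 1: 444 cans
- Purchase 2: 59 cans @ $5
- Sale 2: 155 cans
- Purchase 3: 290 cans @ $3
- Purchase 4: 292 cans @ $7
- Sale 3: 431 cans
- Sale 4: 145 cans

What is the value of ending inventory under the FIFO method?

Ending inventory = $252

Sale 1 (444) [FIFO — oldest first]: 248 @ $8 + 196 @ $5 = $2,964
Sale 2 (155) [FIFO — oldest first]: 126 @ $5 + 29 @ $5 = $775
Sale 3 (431) [FIFO — oldest first]: 30 @ $5 + 290 @ $3 + 111 @ $7 = $1,797
Sale 4 (145) [FIFO — oldest first]: 145 @ $7 = $1,015
Total COGS = $2,964 + $775 + $1,797 + $1,015 = $6,551
Ending inventory: 36 @ $7 = $252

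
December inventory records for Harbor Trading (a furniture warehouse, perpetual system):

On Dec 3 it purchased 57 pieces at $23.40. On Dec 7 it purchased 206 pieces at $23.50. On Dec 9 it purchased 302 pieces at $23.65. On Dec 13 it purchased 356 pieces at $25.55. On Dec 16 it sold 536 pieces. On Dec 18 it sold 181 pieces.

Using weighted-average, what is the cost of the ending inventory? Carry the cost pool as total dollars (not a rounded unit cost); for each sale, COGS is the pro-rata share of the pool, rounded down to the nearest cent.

After Dec 3: 57 on hand, pool $1,333.80 (≈ $23.4000 each)
After Dec 7: 263 on hand, pool $6,174.80 (≈ $23.4783 each)
After Dec 9: 565 on hand, pool $13,317.10 (≈ $23.5701 each)
After Dec 13: 921 on hand, pool $22,412.90 (≈ $24.3354 each)
Dec 16, sell 536: 536/921 × $22,412.90 → $13,043.77
Dec 18, sell 181: 181/385 × $9,369.13 → $4,404.70
Total COGS = $13,043.77 + $4,404.70 = $17,448.47
Ending inventory (cost pool remaining) = $4,964.43

Ending inventory = $4,964.43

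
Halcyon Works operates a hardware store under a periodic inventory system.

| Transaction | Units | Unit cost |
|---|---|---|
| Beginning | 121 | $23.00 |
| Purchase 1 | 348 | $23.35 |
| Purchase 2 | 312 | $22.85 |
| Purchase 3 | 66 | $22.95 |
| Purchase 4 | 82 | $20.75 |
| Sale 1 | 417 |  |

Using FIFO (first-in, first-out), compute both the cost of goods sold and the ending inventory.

COGS = $9,694.60; ending inventory = $11,559.60

Sale 1 (417) [FIFO — oldest first]: 121 @ $23.00 + 296 @ $23.35 = $9,694.60
Ending inventory: 52 @ $23.35 + 312 @ $22.85 + 66 @ $22.95 + 82 @ $20.75 = $11,559.60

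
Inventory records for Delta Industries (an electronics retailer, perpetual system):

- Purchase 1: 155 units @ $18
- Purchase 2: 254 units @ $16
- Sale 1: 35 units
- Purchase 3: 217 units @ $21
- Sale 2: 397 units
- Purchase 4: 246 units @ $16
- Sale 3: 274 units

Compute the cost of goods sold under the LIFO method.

Sale 1 (35) [LIFO — newest first]: 35 @ $16 = $560
Sale 2 (397) [LIFO — newest first]: 217 @ $21 + 180 @ $16 = $7,437
Sale 3 (274) [LIFO — newest first]: 246 @ $16 + 28 @ $16 = $4,384
Total COGS = $560 + $7,437 + $4,384 = $12,381
Ending inventory: 155 @ $18 + 11 @ $16 = $2,966

COGS = $12,381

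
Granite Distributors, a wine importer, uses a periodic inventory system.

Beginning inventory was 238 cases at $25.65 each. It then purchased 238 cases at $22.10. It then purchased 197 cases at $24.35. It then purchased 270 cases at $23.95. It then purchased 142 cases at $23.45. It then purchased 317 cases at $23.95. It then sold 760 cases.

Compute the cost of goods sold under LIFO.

Sale 1 (760) [LIFO — newest first]: 317 @ $23.95 + 142 @ $23.45 + 270 @ $23.95 + 31 @ $24.35 = $18,143.40
Ending inventory: 238 @ $25.65 + 238 @ $22.10 + 166 @ $24.35 = $15,406.60

COGS = $18,143.40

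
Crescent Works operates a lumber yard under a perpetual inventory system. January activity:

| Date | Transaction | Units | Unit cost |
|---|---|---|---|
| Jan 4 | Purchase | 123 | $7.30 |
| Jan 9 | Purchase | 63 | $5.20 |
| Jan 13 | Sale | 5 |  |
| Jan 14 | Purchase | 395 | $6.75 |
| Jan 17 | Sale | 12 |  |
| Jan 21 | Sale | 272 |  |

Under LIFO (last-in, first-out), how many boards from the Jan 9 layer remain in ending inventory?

Jan 13, 5 sold [LIFO — newest first]: 5 @ $5.20 = $26.00
Jan 17, 12 sold [LIFO — newest first]: 12 @ $6.75 = $81.00
Jan 21, 272 sold [LIFO — newest first]: 272 @ $6.75 = $1,836.00
Total COGS = $26.00 + $81.00 + $1,836.00 = $1,943.00
Ending inventory: 123 @ $7.30 + 58 @ $5.20 + 111 @ $6.75 = $1,948.75
Check: goods available $3,891.75 = COGS $1,943.00 + ending $1,948.75

58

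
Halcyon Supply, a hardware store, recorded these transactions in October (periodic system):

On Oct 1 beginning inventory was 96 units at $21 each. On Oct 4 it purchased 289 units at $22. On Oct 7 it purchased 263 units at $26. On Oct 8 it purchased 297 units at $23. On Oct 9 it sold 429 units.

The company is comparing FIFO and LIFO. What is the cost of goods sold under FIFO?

FIFO COGS: 96 @ $21 + 289 @ $22 + 44 @ $26 = $9,518
LIFO COGS: 297 @ $23 + 132 @ $26 = $10,263

COGS = $9,518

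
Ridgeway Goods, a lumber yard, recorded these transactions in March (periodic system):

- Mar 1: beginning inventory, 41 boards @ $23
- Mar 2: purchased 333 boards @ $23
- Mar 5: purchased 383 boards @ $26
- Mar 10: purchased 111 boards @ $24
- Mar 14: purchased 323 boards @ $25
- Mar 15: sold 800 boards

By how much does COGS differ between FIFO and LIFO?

FIFO COGS: 41 @ $23 + 333 @ $23 + 383 @ $26 + 43 @ $24 = $19,592
LIFO COGS: 323 @ $25 + 111 @ $24 + 366 @ $26 = $20,255
Difference = |$19,592 − $20,255| = $663

$663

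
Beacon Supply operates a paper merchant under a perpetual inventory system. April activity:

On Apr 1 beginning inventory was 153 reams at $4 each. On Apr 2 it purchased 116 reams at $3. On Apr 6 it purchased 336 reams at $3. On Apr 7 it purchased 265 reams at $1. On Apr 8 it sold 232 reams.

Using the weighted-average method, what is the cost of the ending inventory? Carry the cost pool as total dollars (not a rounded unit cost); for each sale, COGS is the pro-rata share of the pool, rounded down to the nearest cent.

Ending inventory = $1,637.54

After Apr 1: 153 on hand, pool $612.00 (≈ $4.0000 each)
After Apr 2: 269 on hand, pool $960.00 (≈ $3.5688 each)
After Apr 6: 605 on hand, pool $1,968.00 (≈ $3.2529 each)
After Apr 7: 870 on hand, pool $2,233.00 (≈ $2.5667 each)
Apr 8, sell 232: 232/870 × $2,233.00 → $595.46
Ending inventory (cost pool remaining) = $1,637.54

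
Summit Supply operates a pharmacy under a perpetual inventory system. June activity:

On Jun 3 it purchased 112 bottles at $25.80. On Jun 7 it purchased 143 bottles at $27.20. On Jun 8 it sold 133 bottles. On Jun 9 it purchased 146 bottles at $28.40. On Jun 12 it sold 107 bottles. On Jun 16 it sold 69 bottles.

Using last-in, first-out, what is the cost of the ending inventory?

Jun 8, 133 sold [LIFO — newest first]: 133 @ $27.20 = $3,617.60
Jun 12, 107 sold [LIFO — newest first]: 107 @ $28.40 = $3,038.80
Jun 16, 69 sold [LIFO — newest first]: 39 @ $28.40 + 10 @ $27.20 + 20 @ $25.80 = $1,895.60
Total COGS = $3,617.60 + $3,038.80 + $1,895.60 = $8,552.00
Ending inventory: 92 @ $25.80 = $2,373.60

Ending inventory = $2,373.60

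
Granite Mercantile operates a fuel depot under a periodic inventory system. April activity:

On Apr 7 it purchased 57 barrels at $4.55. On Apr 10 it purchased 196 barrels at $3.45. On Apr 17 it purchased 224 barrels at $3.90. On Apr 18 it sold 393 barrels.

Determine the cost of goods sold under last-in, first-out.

Apr 18, 393 sold [LIFO — newest first]: 224 @ $3.90 + 169 @ $3.45 = $1,456.65
Ending inventory: 57 @ $4.55 + 27 @ $3.45 = $352.50

COGS = $1,456.65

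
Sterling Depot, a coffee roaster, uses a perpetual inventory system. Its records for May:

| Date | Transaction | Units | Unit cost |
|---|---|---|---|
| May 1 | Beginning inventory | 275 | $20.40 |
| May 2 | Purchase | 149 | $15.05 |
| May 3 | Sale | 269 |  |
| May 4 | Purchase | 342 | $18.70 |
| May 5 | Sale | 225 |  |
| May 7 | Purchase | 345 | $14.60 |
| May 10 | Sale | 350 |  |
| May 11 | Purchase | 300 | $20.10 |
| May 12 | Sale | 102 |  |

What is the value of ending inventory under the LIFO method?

Ending inventory = $9,236.20

May 3, 269 sold [LIFO — newest first]: 149 @ $15.05 + 120 @ $20.40 = $4,690.45
May 5, 225 sold [LIFO — newest first]: 225 @ $18.70 = $4,207.50
May 10, 350 sold [LIFO — newest first]: 345 @ $14.60 + 5 @ $18.70 = $5,130.50
May 12, 102 sold [LIFO — newest first]: 102 @ $20.10 = $2,050.20
Total COGS = $4,690.45 + $4,207.50 + $5,130.50 + $2,050.20 = $16,078.65
Ending inventory: 155 @ $20.40 + 112 @ $18.70 + 198 @ $20.10 = $9,236.20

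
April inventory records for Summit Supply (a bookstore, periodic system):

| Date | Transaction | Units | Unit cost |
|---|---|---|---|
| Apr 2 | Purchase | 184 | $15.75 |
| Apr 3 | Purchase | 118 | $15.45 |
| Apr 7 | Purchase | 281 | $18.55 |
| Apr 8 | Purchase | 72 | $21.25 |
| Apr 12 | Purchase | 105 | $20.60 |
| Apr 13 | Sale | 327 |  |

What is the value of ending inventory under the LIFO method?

Ending inventory = $7,151.15

Apr 13, 327 sold [LIFO — newest first]: 105 @ $20.60 + 72 @ $21.25 + 150 @ $18.55 = $6,475.50
Ending inventory: 184 @ $15.75 + 118 @ $15.45 + 131 @ $18.55 = $7,151.15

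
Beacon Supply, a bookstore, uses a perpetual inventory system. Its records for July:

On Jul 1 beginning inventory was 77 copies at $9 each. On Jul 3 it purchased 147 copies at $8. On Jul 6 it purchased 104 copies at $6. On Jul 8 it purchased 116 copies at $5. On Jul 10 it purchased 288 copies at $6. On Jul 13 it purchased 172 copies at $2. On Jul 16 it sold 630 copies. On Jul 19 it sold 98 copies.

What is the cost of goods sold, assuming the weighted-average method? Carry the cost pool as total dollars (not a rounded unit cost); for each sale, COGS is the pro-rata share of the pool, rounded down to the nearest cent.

After Jul 1: 77 on hand, pool $693.00 (≈ $9.0000 each)
After Jul 3: 224 on hand, pool $1,869.00 (≈ $8.3438 each)
After Jul 6: 328 on hand, pool $2,493.00 (≈ $7.6006 each)
After Jul 8: 444 on hand, pool $3,073.00 (≈ $6.9212 each)
After Jul 10: 732 on hand, pool $4,801.00 (≈ $6.5587 each)
After Jul 13: 904 on hand, pool $5,145.00 (≈ $5.6914 each)
Jul 16, sell 630: 630/904 × $5,145.00 → $3,585.56
Jul 19, sell 98: 98/274 × $1,559.44 → $557.75
Total COGS = $3,585.56 + $557.75 = $4,143.31
Ending inventory (cost pool remaining) = $1,001.69

COGS = $4,143.31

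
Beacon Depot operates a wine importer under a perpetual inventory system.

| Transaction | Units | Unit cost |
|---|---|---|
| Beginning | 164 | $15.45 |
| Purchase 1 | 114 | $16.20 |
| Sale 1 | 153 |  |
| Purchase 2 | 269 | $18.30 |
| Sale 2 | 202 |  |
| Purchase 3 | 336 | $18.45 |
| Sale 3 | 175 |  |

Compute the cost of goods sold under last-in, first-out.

COGS = $9,374.70

Sale 1 (153) [LIFO — newest first]: 114 @ $16.20 + 39 @ $15.45 = $2,449.35
Sale 2 (202) [LIFO — newest first]: 202 @ $18.30 = $3,696.60
Sale 3 (175) [LIFO — newest first]: 175 @ $18.45 = $3,228.75
Total COGS = $2,449.35 + $3,696.60 + $3,228.75 = $9,374.70
Ending inventory: 125 @ $15.45 + 67 @ $18.30 + 161 @ $18.45 = $6,127.80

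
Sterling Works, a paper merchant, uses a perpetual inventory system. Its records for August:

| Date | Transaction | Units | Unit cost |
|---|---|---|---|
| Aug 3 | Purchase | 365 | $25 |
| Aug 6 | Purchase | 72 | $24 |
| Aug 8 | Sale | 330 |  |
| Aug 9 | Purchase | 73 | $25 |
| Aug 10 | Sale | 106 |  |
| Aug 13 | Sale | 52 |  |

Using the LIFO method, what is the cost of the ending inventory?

Aug 8, 330 sold [LIFO — newest first]: 72 @ $24 + 258 @ $25 = $8,178
Aug 10, 106 sold [LIFO — newest first]: 73 @ $25 + 33 @ $25 = $2,650
Aug 13, 52 sold [LIFO — newest first]: 52 @ $25 = $1,300
Total COGS = $8,178 + $2,650 + $1,300 = $12,128
Ending inventory: 22 @ $25 = $550
Check: goods available $12,678 = COGS $12,128 + ending $550

Ending inventory = $550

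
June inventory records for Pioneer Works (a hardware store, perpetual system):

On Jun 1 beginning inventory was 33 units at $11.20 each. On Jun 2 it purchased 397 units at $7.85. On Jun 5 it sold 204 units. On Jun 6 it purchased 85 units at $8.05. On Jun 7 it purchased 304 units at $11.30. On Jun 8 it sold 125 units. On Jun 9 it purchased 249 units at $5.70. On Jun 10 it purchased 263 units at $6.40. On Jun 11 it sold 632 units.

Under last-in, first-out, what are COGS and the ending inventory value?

COGS = $7,472.40; ending inventory = $3,235.60

Jun 5, 204 sold [LIFO — newest first]: 204 @ $7.85 = $1,601.40
Jun 8, 125 sold [LIFO — newest first]: 125 @ $11.30 = $1,412.50
Jun 11, 632 sold [LIFO — newest first]: 263 @ $6.40 + 249 @ $5.70 + 120 @ $11.30 = $4,458.50
Total COGS = $1,601.40 + $1,412.50 + $4,458.50 = $7,472.40
Ending inventory: 33 @ $11.20 + 193 @ $7.85 + 85 @ $8.05 + 59 @ $11.30 = $3,235.60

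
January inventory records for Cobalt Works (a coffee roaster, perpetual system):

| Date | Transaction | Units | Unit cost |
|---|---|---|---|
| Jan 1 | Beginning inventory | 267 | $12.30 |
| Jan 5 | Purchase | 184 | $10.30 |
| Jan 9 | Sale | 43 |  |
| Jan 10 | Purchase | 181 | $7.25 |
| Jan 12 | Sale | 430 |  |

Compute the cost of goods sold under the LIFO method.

COGS = $4,535.85

Jan 9, 43 sold [LIFO — newest first]: 43 @ $10.30 = $442.90
Jan 12, 430 sold [LIFO — newest first]: 181 @ $7.25 + 141 @ $10.30 + 108 @ $12.30 = $4,092.95
Total COGS = $442.90 + $4,092.95 = $4,535.85
Ending inventory: 159 @ $12.30 = $1,955.70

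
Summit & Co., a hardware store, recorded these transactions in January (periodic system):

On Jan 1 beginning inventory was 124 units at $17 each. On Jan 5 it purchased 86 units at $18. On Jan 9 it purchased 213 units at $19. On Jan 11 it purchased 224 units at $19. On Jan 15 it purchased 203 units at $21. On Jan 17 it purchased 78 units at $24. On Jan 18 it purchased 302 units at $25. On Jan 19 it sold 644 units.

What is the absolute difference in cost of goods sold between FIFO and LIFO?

$2,942

FIFO COGS: 124 @ $17 + 86 @ $18 + 213 @ $19 + 221 @ $19 = $11,902
LIFO COGS: 302 @ $25 + 78 @ $24 + 203 @ $21 + 61 @ $19 = $14,844
Difference = |$11,902 − $14,844| = $2,942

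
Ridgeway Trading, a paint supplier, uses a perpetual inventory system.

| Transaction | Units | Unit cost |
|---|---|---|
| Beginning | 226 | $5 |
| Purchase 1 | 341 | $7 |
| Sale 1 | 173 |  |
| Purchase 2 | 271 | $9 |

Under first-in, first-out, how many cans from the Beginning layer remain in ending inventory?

53

Sale 1 (173) [FIFO — oldest first]: 173 @ $5 = $865
Ending inventory: 53 @ $5 + 341 @ $7 + 271 @ $9 = $5,091
Check: goods available $5,956 = COGS $865 + ending $5,091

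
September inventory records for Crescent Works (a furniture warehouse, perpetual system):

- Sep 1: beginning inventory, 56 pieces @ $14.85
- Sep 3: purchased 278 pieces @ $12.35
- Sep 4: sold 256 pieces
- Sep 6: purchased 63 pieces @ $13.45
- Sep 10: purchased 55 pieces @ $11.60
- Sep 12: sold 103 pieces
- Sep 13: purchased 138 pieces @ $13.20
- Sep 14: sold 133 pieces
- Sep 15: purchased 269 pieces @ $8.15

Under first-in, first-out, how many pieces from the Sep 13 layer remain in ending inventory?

98

Sep 4, 256 sold [FIFO — oldest first]: 56 @ $14.85 + 200 @ $12.35 = $3,301.60
Sep 12, 103 sold [FIFO — oldest first]: 78 @ $12.35 + 25 @ $13.45 = $1,299.55
Sep 14, 133 sold [FIFO — oldest first]: 38 @ $13.45 + 55 @ $11.60 + 40 @ $13.20 = $1,677.10
Total COGS = $3,301.60 + $1,299.55 + $1,677.10 = $6,278.25
Ending inventory: 98 @ $13.20 + 269 @ $8.15 = $3,485.95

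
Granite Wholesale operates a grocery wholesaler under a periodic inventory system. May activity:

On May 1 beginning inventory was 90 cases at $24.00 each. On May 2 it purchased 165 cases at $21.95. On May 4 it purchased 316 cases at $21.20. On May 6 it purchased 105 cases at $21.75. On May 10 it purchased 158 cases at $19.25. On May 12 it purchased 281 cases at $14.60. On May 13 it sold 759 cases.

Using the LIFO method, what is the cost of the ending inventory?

May 13, 759 sold [LIFO — newest first]: 281 @ $14.60 + 158 @ $19.25 + 105 @ $21.75 + 215 @ $21.20 = $13,985.85
Ending inventory: 90 @ $24.00 + 165 @ $21.95 + 101 @ $21.20 = $7,922.95

Ending inventory = $7,922.95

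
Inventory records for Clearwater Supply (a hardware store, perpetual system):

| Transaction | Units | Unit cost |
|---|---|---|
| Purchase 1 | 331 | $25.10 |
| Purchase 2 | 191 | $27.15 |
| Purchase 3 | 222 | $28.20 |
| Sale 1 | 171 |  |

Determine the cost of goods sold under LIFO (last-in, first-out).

COGS = $4,822.20

Sale 1 (171) [LIFO — newest first]: 171 @ $28.20 = $4,822.20
Ending inventory: 331 @ $25.10 + 191 @ $27.15 + 51 @ $28.20 = $14,931.95
Check: goods available $19,754.15 = COGS $4,822.20 + ending $14,931.95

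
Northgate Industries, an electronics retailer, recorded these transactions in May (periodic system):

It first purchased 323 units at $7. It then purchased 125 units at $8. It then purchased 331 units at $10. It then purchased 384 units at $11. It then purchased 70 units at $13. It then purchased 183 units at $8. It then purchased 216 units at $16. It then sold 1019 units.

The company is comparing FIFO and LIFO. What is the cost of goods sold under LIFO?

FIFO COGS: 323 @ $7 + 125 @ $8 + 331 @ $10 + 240 @ $11 = $9,211
LIFO COGS: 216 @ $16 + 183 @ $8 + 70 @ $13 + 384 @ $11 + 166 @ $10 = $11,714

COGS = $11,714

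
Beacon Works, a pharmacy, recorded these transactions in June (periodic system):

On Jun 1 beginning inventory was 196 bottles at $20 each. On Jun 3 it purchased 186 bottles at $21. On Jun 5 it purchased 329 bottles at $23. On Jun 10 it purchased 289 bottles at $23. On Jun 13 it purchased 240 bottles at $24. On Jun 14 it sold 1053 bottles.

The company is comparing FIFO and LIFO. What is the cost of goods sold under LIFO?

COGS = $24,060

FIFO COGS: 196 @ $20 + 186 @ $21 + 329 @ $23 + 289 @ $23 + 53 @ $24 = $23,312
LIFO COGS: 240 @ $24 + 289 @ $23 + 329 @ $23 + 186 @ $21 + 9 @ $20 = $24,060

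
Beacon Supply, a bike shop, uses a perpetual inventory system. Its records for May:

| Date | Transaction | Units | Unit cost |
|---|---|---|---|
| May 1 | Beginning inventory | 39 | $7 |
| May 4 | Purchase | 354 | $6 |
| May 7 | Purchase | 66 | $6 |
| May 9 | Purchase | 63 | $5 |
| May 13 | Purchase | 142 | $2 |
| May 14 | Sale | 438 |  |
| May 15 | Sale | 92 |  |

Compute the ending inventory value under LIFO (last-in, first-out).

Ending inventory = $843

May 14, 438 sold [LIFO — newest first]: 142 @ $2 + 63 @ $5 + 66 @ $6 + 167 @ $6 = $1,997
May 15, 92 sold [LIFO — newest first]: 92 @ $6 = $552
Total COGS = $1,997 + $552 = $2,549
Ending inventory: 39 @ $7 + 95 @ $6 = $843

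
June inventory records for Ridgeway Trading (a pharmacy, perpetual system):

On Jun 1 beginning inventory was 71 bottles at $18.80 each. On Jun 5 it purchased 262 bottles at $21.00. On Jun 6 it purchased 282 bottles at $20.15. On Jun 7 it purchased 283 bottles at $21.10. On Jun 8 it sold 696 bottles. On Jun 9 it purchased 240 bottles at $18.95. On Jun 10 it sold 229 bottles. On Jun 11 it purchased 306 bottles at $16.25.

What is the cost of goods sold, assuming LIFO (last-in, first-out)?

COGS = $18,744.15

Jun 8, 696 sold [LIFO — newest first]: 283 @ $21.10 + 282 @ $20.15 + 131 @ $21.00 = $14,404.60
Jun 10, 229 sold [LIFO — newest first]: 229 @ $18.95 = $4,339.55
Total COGS = $14,404.60 + $4,339.55 = $18,744.15
Ending inventory: 71 @ $18.80 + 131 @ $21.00 + 11 @ $18.95 + 306 @ $16.25 = $9,266.75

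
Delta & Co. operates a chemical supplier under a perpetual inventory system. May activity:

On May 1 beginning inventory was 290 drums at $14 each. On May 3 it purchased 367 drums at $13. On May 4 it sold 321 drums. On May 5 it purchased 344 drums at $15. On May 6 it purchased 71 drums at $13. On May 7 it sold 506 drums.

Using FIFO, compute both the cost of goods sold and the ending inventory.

May 4, 321 sold [FIFO — oldest first]: 290 @ $14 + 31 @ $13 = $4,463
May 7, 506 sold [FIFO — oldest first]: 336 @ $13 + 170 @ $15 = $6,918
Total COGS = $4,463 + $6,918 = $11,381
Ending inventory: 174 @ $15 + 71 @ $13 = $3,533

COGS = $11,381; ending inventory = $3,533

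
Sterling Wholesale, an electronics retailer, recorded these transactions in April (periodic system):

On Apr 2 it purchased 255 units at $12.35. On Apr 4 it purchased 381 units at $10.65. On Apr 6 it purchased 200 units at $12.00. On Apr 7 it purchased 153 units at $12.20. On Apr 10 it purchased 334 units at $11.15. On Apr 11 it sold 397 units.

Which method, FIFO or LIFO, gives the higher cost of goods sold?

FIFO

FIFO COGS: 255 @ $12.35 + 142 @ $10.65 = $4,661.55
LIFO COGS: 334 @ $11.15 + 63 @ $12.20 = $4,492.70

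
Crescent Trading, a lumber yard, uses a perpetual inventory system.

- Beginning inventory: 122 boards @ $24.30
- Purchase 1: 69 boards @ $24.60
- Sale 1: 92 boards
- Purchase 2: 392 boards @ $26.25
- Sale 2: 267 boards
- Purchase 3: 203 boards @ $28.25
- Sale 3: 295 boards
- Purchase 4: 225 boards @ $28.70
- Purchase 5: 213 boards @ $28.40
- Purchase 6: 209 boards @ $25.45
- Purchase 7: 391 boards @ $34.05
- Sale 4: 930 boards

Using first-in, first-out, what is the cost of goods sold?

COGS = $43,654.05

Sale 1 (92) [FIFO — oldest first]: 92 @ $24.30 = $2,235.60
Sale 2 (267) [FIFO — oldest first]: 30 @ $24.30 + 69 @ $24.60 + 168 @ $26.25 = $6,836.40
Sale 3 (295) [FIFO — oldest first]: 224 @ $26.25 + 71 @ $28.25 = $7,885.75
Sale 4 (930) [FIFO — oldest first]: 132 @ $28.25 + 225 @ $28.70 + 213 @ $28.40 + 209 @ $25.45 + 151 @ $34.05 = $26,696.30
Total COGS = $2,235.60 + $6,836.40 + $7,885.75 + $26,696.30 = $43,654.05
Ending inventory: 240 @ $34.05 = $8,172.00
Check: goods available $51,826.05 = COGS $43,654.05 + ending $8,172.00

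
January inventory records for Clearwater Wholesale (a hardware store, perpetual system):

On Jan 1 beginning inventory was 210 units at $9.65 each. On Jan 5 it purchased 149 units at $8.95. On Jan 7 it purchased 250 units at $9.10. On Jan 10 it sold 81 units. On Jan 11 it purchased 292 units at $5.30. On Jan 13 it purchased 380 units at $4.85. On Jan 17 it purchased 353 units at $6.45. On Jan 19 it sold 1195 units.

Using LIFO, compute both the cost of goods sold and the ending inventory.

COGS = $7,951.40; ending inventory = $3,351.10

Jan 10, 81 sold [LIFO — newest first]: 81 @ $9.10 = $737.10
Jan 19, 1195 sold [LIFO — newest first]: 353 @ $6.45 + 380 @ $4.85 + 292 @ $5.30 + 169 @ $9.10 + 1 @ $8.95 = $7,214.30
Total COGS = $737.10 + $7,214.30 = $7,951.40
Ending inventory: 210 @ $9.65 + 148 @ $8.95 = $3,351.10
Check: goods available $11,302.50 = COGS $7,951.40 + ending $3,351.10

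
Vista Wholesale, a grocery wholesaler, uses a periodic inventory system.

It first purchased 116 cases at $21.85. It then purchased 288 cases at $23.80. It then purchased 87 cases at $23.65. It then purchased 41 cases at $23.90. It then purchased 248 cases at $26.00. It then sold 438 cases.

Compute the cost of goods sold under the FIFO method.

COGS = $10,193.10

Sale 1 (438) [FIFO — oldest first]: 116 @ $21.85 + 288 @ $23.80 + 34 @ $23.65 = $10,193.10
Ending inventory: 53 @ $23.65 + 41 @ $23.90 + 248 @ $26.00 = $8,681.35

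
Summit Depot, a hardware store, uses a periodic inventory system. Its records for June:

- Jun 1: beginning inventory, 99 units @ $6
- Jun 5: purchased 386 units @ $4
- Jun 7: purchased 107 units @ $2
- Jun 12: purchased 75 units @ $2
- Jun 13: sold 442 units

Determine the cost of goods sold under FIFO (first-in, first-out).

Jun 13, 442 sold [FIFO — oldest first]: 99 @ $6 + 343 @ $4 = $1,966
Ending inventory: 43 @ $4 + 107 @ $2 + 75 @ $2 = $536

COGS = $1,966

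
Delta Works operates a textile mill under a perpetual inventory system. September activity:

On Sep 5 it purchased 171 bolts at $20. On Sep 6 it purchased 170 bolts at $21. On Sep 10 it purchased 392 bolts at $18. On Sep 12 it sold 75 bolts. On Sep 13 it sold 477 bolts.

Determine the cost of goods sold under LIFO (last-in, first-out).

Sep 12, 75 sold [LIFO — newest first]: 75 @ $18 = $1,350
Sep 13, 477 sold [LIFO — newest first]: 317 @ $18 + 160 @ $21 = $9,066
Total COGS = $1,350 + $9,066 = $10,416
Ending inventory: 171 @ $20 + 10 @ $21 = $3,630

COGS = $10,416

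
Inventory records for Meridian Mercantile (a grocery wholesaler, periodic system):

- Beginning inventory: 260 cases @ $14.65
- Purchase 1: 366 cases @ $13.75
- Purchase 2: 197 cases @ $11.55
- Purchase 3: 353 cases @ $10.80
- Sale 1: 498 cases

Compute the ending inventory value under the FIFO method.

Sale 1 (498) [FIFO — oldest first]: 260 @ $14.65 + 238 @ $13.75 = $7,081.50
Ending inventory: 128 @ $13.75 + 197 @ $11.55 + 353 @ $10.80 = $7,847.75

Ending inventory = $7,847.75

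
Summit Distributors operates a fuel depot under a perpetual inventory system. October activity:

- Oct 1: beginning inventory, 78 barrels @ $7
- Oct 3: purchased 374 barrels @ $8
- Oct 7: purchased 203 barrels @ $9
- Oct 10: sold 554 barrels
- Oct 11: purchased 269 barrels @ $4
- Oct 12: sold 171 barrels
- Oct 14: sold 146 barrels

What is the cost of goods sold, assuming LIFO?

Oct 10, 554 sold [LIFO — newest first]: 203 @ $9 + 351 @ $8 = $4,635
Oct 12, 171 sold [LIFO — newest first]: 171 @ $4 = $684
Oct 14, 146 sold [LIFO — newest first]: 98 @ $4 + 23 @ $8 + 25 @ $7 = $751
Total COGS = $4,635 + $684 + $751 = $6,070
Ending inventory: 53 @ $7 = $371
Check: goods available $6,441 = COGS $6,070 + ending $371

COGS = $6,070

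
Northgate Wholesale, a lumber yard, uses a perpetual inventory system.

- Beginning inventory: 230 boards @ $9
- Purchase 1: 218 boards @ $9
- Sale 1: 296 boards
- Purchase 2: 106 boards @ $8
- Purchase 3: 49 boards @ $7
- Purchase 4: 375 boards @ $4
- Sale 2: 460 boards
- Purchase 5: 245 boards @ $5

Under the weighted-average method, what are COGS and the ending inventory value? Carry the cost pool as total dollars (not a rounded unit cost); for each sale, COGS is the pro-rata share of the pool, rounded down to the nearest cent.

COGS = $5,401.74; ending inventory = $2,546.26

After Beginning: 230 on hand, pool $2,070.00 (≈ $9.0000 each)
After Purchase 1: 448 on hand, pool $4,032.00 (≈ $9.0000 each)
Sale 1, sell 296: 296/448 × $4,032.00 → $2,664.00
After Purchase 2: 258 on hand, pool $2,216.00 (≈ $8.5891 each)
After Purchase 3: 307 on hand, pool $2,559.00 (≈ $8.3355 each)
After Purchase 4: 682 on hand, pool $4,059.00 (≈ $5.9516 each)
Sale 2, sell 460: 460/682 × $4,059.00 → $2,737.74
After Purchase 5: 467 on hand, pool $2,546.26 (≈ $5.4524 each)
Total COGS = $2,664.00 + $2,737.74 = $5,401.74
Ending inventory (cost pool remaining) = $2,546.26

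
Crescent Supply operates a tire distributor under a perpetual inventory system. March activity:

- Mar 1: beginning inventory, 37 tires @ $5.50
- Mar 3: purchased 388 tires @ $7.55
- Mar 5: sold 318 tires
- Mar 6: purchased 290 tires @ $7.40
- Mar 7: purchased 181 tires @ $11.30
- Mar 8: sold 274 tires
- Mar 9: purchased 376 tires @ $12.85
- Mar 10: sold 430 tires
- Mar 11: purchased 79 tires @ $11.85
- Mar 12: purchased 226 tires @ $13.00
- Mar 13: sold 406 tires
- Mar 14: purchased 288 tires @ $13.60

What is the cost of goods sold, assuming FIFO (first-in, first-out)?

Mar 5, 318 sold [FIFO — oldest first]: 37 @ $5.50 + 281 @ $7.55 = $2,325.05
Mar 8, 274 sold [FIFO — oldest first]: 107 @ $7.55 + 167 @ $7.40 = $2,043.65
Mar 10, 430 sold [FIFO — oldest first]: 123 @ $7.40 + 181 @ $11.30 + 126 @ $12.85 = $4,574.60
Mar 13, 406 sold [FIFO — oldest first]: 250 @ $12.85 + 79 @ $11.85 + 77 @ $13.00 = $5,149.65
Total COGS = $2,325.05 + $2,043.65 + $4,574.60 + $5,149.65 = $14,092.95
Ending inventory: 149 @ $13.00 + 288 @ $13.60 = $5,853.80
Check: goods available $19,946.75 = COGS $14,092.95 + ending $5,853.80

COGS = $14,092.95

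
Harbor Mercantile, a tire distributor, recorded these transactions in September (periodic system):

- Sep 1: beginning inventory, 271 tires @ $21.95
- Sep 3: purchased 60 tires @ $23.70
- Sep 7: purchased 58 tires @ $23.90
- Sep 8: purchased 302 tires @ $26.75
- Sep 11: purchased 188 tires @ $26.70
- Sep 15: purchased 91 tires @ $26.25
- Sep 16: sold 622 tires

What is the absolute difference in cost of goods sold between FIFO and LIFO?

$1,477.35

FIFO COGS: 271 @ $21.95 + 60 @ $23.70 + 58 @ $23.90 + 233 @ $26.75 = $14,989.40
LIFO COGS: 91 @ $26.25 + 188 @ $26.70 + 302 @ $26.75 + 41 @ $23.90 = $16,466.75
Difference = |$14,989.40 − $16,466.75| = $1,477.35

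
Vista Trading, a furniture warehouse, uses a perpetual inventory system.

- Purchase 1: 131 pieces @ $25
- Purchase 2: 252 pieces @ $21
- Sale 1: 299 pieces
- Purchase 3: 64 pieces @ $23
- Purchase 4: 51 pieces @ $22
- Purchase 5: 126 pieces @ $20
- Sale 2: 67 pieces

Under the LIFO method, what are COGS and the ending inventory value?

COGS = $7,807; ending inventory = $5,874

Sale 1 (299) [LIFO — newest first]: 252 @ $21 + 47 @ $25 = $6,467
Sale 2 (67) [LIFO — newest first]: 67 @ $20 = $1,340
Total COGS = $6,467 + $1,340 = $7,807
Ending inventory: 84 @ $25 + 64 @ $23 + 51 @ $22 + 59 @ $20 = $5,874
Check: goods available $13,681 = COGS $7,807 + ending $5,874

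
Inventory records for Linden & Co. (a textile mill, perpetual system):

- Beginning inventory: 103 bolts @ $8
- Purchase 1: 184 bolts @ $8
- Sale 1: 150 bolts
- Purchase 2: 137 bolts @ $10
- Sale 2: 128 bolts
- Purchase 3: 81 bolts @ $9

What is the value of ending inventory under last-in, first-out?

Sale 1 (150) [LIFO — newest first]: 150 @ $8 = $1,200
Sale 2 (128) [LIFO — newest first]: 128 @ $10 = $1,280
Total COGS = $1,200 + $1,280 = $2,480
Ending inventory: 103 @ $8 + 34 @ $8 + 9 @ $10 + 81 @ $9 = $1,915
Check: goods available $4,395 = COGS $2,480 + ending $1,915

Ending inventory = $1,915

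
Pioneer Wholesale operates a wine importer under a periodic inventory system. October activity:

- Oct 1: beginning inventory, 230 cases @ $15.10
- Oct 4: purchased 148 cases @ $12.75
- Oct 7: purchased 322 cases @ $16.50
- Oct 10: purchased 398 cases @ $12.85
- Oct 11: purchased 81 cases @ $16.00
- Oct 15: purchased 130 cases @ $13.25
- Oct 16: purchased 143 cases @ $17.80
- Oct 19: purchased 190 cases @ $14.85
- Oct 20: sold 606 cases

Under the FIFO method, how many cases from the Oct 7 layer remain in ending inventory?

94

Oct 20, 606 sold [FIFO — oldest first]: 230 @ $15.10 + 148 @ $12.75 + 228 @ $16.50 = $9,122.00
Ending inventory: 94 @ $16.50 + 398 @ $12.85 + 81 @ $16.00 + 130 @ $13.25 + 143 @ $17.80 + 190 @ $14.85 = $15,050.70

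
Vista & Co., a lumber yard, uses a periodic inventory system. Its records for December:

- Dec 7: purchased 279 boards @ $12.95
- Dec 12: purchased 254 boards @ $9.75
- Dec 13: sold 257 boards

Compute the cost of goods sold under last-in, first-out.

Dec 13, 257 sold [LIFO — newest first]: 254 @ $9.75 + 3 @ $12.95 = $2,515.35
Ending inventory: 276 @ $12.95 = $3,574.20

COGS = $2,515.35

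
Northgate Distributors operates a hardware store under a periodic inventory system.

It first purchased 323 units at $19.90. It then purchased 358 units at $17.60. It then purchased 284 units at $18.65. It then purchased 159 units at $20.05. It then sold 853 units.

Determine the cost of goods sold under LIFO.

COGS = $15,820.15

Sale 1 (853) [LIFO — newest first]: 159 @ $20.05 + 284 @ $18.65 + 358 @ $17.60 + 52 @ $19.90 = $15,820.15
Ending inventory: 271 @ $19.90 = $5,392.90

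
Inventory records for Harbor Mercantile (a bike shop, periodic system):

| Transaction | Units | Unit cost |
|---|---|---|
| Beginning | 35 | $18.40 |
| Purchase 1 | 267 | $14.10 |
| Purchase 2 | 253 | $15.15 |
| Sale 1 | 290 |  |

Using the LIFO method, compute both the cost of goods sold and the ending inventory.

Sale 1 (290) [LIFO — newest first]: 253 @ $15.15 + 37 @ $14.10 = $4,354.65
Ending inventory: 35 @ $18.40 + 230 @ $14.10 = $3,887.00

COGS = $4,354.65; ending inventory = $3,887.00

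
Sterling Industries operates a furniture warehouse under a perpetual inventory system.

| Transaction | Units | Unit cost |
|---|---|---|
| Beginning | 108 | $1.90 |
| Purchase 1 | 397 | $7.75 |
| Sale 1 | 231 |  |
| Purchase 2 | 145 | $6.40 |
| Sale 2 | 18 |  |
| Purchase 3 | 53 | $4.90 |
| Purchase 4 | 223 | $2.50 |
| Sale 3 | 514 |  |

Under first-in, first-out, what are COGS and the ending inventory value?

Sale 1 (231) [FIFO — oldest first]: 108 @ $1.90 + 123 @ $7.75 = $1,158.45
Sale 2 (18) [FIFO — oldest first]: 18 @ $7.75 = $139.50
Sale 3 (514) [FIFO — oldest first]: 256 @ $7.75 + 145 @ $6.40 + 53 @ $4.90 + 60 @ $2.50 = $3,321.70
Total COGS = $1,158.45 + $139.50 + $3,321.70 = $4,619.65
Ending inventory: 163 @ $2.50 = $407.50

COGS = $4,619.65; ending inventory = $407.50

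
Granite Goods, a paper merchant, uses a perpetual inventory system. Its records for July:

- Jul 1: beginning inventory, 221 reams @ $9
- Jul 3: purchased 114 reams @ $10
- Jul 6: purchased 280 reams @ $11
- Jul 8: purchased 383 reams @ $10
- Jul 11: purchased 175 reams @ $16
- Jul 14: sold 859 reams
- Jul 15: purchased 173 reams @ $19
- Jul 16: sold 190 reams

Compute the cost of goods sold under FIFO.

COGS = $10,855

Jul 14, 859 sold [FIFO — oldest first]: 221 @ $9 + 114 @ $10 + 280 @ $11 + 244 @ $10 = $8,649
Jul 16, 190 sold [FIFO — oldest first]: 139 @ $10 + 51 @ $16 = $2,206
Total COGS = $8,649 + $2,206 = $10,855
Ending inventory: 124 @ $16 + 173 @ $19 = $5,271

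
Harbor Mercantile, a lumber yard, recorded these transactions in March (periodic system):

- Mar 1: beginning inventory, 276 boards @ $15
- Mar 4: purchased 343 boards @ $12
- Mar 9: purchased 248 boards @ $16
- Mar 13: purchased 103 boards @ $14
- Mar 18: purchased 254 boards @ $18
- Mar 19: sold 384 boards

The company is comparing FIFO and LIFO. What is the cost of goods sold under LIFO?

FIFO COGS: 276 @ $15 + 108 @ $12 = $5,436
LIFO COGS: 254 @ $18 + 103 @ $14 + 27 @ $16 = $6,446

COGS = $6,446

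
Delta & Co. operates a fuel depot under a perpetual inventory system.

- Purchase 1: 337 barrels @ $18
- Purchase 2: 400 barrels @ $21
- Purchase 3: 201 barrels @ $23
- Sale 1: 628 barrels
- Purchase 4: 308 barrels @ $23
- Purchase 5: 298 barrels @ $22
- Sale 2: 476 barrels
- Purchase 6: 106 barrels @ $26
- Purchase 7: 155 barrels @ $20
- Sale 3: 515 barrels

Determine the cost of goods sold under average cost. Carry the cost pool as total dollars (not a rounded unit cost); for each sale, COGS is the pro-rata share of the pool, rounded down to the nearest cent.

After Purchase 1: 337 on hand, pool $6,066.00 (≈ $18.0000 each)
After Purchase 2: 737 on hand, pool $14,466.00 (≈ $19.6282 each)
After Purchase 3: 938 on hand, pool $19,089.00 (≈ $20.3507 each)
Sale 1, sell 628: 628/938 × $19,089.00 → $12,780.26
After Purchase 4: 618 on hand, pool $13,392.74 (≈ $21.6711 each)
After Purchase 5: 916 on hand, pool $19,948.74 (≈ $21.7781 each)
Sale 2, sell 476: 476/916 × $19,948.74 → $10,366.37
After Purchase 6: 546 on hand, pool $12,338.37 (≈ $22.5977 each)
After Purchase 7: 701 on hand, pool $15,438.37 (≈ $22.0234 each)
Sale 3, sell 515: 515/701 × $15,438.37 → $11,342.02
Total COGS = $12,780.26 + $10,366.37 + $11,342.02 = $34,488.65
Ending inventory (cost pool remaining) = $4,096.35
Check: goods available $38,585.00 = COGS $34,488.65 + ending $4,096.35

COGS = $34,488.65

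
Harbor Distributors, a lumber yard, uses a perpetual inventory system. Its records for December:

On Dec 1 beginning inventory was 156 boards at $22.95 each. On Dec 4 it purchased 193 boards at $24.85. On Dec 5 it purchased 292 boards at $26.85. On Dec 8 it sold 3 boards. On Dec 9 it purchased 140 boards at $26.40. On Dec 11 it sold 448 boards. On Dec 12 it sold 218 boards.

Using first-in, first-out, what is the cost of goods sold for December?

Dec 8, 3 sold [FIFO — oldest first]: 3 @ $22.95 = $68.85
Dec 11, 448 sold [FIFO — oldest first]: 153 @ $22.95 + 193 @ $24.85 + 102 @ $26.85 = $11,046.10
Dec 12, 218 sold [FIFO — oldest first]: 190 @ $26.85 + 28 @ $26.40 = $5,840.70
Total COGS = $68.85 + $11,046.10 + $5,840.70 = $16,955.65
Ending inventory: 112 @ $26.40 = $2,956.80

COGS = $16,955.65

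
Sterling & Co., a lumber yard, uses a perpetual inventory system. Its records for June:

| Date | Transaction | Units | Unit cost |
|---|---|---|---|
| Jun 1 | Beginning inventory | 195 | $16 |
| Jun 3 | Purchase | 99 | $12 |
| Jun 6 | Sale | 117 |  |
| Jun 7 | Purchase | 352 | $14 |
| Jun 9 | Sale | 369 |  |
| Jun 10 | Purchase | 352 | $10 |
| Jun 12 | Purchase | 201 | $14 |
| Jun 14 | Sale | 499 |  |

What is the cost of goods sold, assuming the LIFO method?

COGS = $12,470

Jun 6, 117 sold [LIFO — newest first]: 99 @ $12 + 18 @ $16 = $1,476
Jun 9, 369 sold [LIFO — newest first]: 352 @ $14 + 17 @ $16 = $5,200
Jun 14, 499 sold [LIFO — newest first]: 201 @ $14 + 298 @ $10 = $5,794
Total COGS = $1,476 + $5,200 + $5,794 = $12,470
Ending inventory: 160 @ $16 + 54 @ $10 = $3,100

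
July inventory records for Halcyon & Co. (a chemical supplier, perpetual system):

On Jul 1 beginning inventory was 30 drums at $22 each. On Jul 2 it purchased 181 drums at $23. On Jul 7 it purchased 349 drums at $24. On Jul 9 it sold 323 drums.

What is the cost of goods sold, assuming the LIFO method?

Jul 9, 323 sold [LIFO — newest first]: 323 @ $24 = $7,752
Ending inventory: 30 @ $22 + 181 @ $23 + 26 @ $24 = $5,447
Check: goods available $13,199 = COGS $7,752 + ending $5,447

COGS = $7,752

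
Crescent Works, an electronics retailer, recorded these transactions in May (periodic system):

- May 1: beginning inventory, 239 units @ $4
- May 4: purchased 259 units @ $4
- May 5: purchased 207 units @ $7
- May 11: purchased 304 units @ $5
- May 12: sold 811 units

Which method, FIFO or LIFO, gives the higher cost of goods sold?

LIFO

FIFO COGS: 239 @ $4 + 259 @ $4 + 207 @ $7 + 106 @ $5 = $3,971
LIFO COGS: 304 @ $5 + 207 @ $7 + 259 @ $4 + 41 @ $4 = $4,169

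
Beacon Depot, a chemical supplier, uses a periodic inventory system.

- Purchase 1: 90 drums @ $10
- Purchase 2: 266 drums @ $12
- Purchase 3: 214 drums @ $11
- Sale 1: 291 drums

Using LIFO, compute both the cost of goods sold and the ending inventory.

Sale 1 (291) [LIFO — newest first]: 214 @ $11 + 77 @ $12 = $3,278
Ending inventory: 90 @ $10 + 189 @ $12 = $3,168
Check: goods available $6,446 = COGS $3,278 + ending $3,168

COGS = $3,278; ending inventory = $3,168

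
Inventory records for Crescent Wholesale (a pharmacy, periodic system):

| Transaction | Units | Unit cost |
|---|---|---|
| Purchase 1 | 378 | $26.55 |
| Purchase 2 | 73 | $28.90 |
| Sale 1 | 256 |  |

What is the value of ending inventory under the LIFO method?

Ending inventory = $5,177.25

Sale 1 (256) [LIFO — newest first]: 73 @ $28.90 + 183 @ $26.55 = $6,968.35
Ending inventory: 195 @ $26.55 = $5,177.25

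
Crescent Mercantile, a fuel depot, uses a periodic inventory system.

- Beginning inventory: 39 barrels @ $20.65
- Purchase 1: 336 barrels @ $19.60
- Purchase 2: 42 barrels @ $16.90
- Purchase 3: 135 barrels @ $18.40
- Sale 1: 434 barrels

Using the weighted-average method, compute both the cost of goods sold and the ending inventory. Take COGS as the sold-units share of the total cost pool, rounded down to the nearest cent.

Sale 1, sell 434: 434/552 × $10,584.75 → $8,322.06
Ending inventory (cost pool remaining) = $2,262.69
Check: goods available $10,584.75 = COGS $8,322.06 + ending $2,262.69

COGS = $8,322.06; ending inventory = $2,262.69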